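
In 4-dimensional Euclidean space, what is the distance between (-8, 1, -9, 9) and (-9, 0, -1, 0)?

√(Σ(x_i - y_i)²) = √((-8 - (-9))² + (1 - 0)² + (-9 - (-1))² + (9 - 0)²)
= √(1² + 1² + (-8)² + 9²) = √(1 + 1 + 64 + 81) = √147 ≈ 12.1244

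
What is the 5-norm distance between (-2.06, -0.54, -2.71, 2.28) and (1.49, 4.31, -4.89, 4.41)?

(Σ|x_i - y_i|^5)^(1/5) = (|-2.06 - 1.49|^5 + |-0.54 - 4.31|^5 + |-2.71 - (-4.89)|^5 + |2.28 - 4.41|^5)^(1/5)
= (3.55^5 + 4.85^5 + 2.18^5 + 2.13^5)^(1/5) ≈ (563.8217 + 2683.5438 + 49.236 + 43.8428)^(1/5) = (3340.4443)^(1/5) ≈ 5.0671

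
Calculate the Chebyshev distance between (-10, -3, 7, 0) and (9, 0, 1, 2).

max(|x_i - y_i|) = max(|-10 - 9|, |-3 - 0|, |7 - 1|, |0 - 2|) = max(19, 3, 6, 2) = 19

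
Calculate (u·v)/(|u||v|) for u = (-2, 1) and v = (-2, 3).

With u = (-2, 1), v = (-2, 3):
u·v = (-2)·(-2) + 1·3 = 4 + 3 = 7.
|u| = √((-2)² + 1²) = √5, |v| = √((-2)² + 3²) = √13, so |u||v| = √(5·13) = √65.
cos θ = (u·v)/(|u||v|) = 7/√65 ≈ 0.8682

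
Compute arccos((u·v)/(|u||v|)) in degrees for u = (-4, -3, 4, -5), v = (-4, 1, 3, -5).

With u = (-4, -3, 4, -5), v = (-4, 1, 3, -5):
u·v = (-4)·(-4) + (-3)·1 + 4·3 + (-5)·(-5) = 16 + (-3) + 12 + 25 = 50.
|u| = √((-4)² + (-3)² + 4² + (-5)²) = √66, |v| = √((-4)² + 1² + 3² + (-5)²) = √51, so |u||v| = √(66·51) = √3366.
cos θ = (u·v)/(|u||v|) = 50/√3366 ≈ 0.861813
θ = arccos(0.861813) ≈ 30.48°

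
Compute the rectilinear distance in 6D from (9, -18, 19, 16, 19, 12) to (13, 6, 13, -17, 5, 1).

Σ|x_i - y_i| = |9 - 13| + |-18 - 6| + |19 - 13| + |16 - (-17)| + |19 - 5| + |12 - 1| = 4 + 24 + 6 + 33 + 14 + 11 = 92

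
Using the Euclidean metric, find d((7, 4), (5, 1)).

√(Σ(x_i - y_i)²) = √((7 - 5)² + (4 - 1)²)
= √(2² + 3²) = √(4 + 9) = √13 ≈ 3.6056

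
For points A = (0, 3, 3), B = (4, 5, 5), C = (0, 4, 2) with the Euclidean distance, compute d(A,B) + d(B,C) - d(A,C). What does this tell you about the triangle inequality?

d(A,B) = √(4² + 2² + 2²) = √24 ≈ 4.899, d(B,C) = √(4² + 1² + 3²) = √26 ≈ 5.099, d(A,C) = √(0² + 1² + 1²) = √2 ≈ 1.4142.
d(A,B) + d(B,C) - d(A,C) = 4.899 + 5.099 - 1.4142 = 9.998 - 1.4142 = 8.5838 (to 4 decimal places). This is ≥ 0, so the triangle inequality holds for these points.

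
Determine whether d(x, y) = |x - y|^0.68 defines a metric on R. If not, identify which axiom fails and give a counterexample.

Yes. With 0 < p = 0.68 ≤ 1, d(x,y) = |x-y|^0.68 is a metric on R. Non-negativity and symmetry are immediate; |x-y|^0.68 = 0 ⟺ |x-y| = 0 ⟺ x = y. For the triangle inequality, the function t ↦ t^0.68 is subadditive on [0,∞) when p ≤ 1, so |x-z|^0.68 ≤ (|x-y| + |y-z|)^0.68 ≤ |x-y|^0.68 + |y-z|^0.68.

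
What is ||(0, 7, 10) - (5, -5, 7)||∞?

max(|x_i - y_i|) = max(|0 - 5|, |7 - (-5)|, |10 - 7|) = max(5, 12, 3) = 12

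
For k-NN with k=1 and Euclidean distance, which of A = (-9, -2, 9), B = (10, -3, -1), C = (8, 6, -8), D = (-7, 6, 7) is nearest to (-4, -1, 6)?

Distances: d(A) ≈ 5.9161, d(B) ≈ 15.7797, d(C) ≈ 19.7231, d(D) ≈ 7.6811. Nearest: A = (-9, -2, 9) with distance 5.9161.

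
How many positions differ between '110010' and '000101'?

Differing positions: 1, 2, 4, 5, 6. Hamming distance = 5.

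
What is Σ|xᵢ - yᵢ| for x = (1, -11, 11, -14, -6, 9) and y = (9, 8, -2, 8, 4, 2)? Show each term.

Σ|x_i - y_i| = |1 - 9| + |-11 - 8| + |11 - (-2)| + |-14 - 8| + |-6 - 4| + |9 - 2| = 8 + 19 + 13 + 22 + 10 + 7 = 79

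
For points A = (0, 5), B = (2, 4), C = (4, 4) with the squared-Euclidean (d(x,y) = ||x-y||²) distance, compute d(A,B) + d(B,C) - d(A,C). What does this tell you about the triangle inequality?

d(A,B) = 2² + 1² = 5, d(B,C) = 2² + 0² = 4, d(A,C) = 4² + 1² = 17.
d(A,B) + d(B,C) - d(A,C) = 5 + 4 - 17 = 9 - 17 = -8. This is < 0, so the triangle inequality FAILS for these points (squared-Euclidean is not a metric).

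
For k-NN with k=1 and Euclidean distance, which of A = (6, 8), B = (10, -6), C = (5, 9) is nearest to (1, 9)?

Distances: d(A) ≈ 5.099, d(B) ≈ 17.4929, d(C) = 4. Nearest: C = (5, 9) with distance 4.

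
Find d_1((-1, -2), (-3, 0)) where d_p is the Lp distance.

Σ|x_i - y_i| = |-1 - (-3)| + |-2 - 0| = 2 + 2 = 4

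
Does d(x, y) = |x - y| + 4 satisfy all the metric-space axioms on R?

No. d fails identity of indiscernibles (specifically d(x,x) = 0): d(8, 8) = |8 - 8| + 4 = 0 + 4 = 4 ≠ 0.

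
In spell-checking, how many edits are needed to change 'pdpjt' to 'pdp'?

Let D[i][j] be the edit distance between the first i characters of 'pdpjt' and the first j characters of 'pdp', with D[i][0] = i, D[0][j] = j, and D[i][j] = D[i-1][j-1] if the characters match, else 1 + min(D[i-1][j], D[i][j-1], D[i-1][j-1]). Filling the table (rows: prefixes of 'pdpjt', columns: prefixes of 'pdp'):
     ε  p  d  p
  ε  0  1  2  3
  p  1  0  1  2
  d  2  1  0  1
  p  3  2  1  0
  j  4  3  2  1
  t  5  4  3  2
The bottom-right entry gives D[5][3] = 2, so no sequence of fewer than 2 edits works. Backtracking through the table gives one optimal edit sequence (2 edits):
  pdpjt → pdpt (del j @4)
  pdpt → pdp (del t @4)
Edit distance = 2.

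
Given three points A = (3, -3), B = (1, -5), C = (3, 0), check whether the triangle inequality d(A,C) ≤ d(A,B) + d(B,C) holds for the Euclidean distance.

d(A,B) = √(2² + 2²) = √8 ≈ 2.8284, d(B,C) = √(2² + 5²) = √29 ≈ 5.3852, d(A,C) = √(0² + 3²) = √9 = 3.
d(A,C) = 3 ≤ 2.8284 + 5.3852 = 8.2136. Triangle inequality is satisfied.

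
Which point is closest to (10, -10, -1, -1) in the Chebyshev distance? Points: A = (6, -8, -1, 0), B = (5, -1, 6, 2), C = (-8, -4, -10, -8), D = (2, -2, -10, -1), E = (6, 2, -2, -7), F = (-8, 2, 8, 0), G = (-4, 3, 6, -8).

Distances: d(A) = 4, d(B) = 9, d(C) = 18, d(D) = 9, d(E) = 12, d(F) = 18, d(G) = 14. Nearest: A = (6, -8, -1, 0) with distance 4.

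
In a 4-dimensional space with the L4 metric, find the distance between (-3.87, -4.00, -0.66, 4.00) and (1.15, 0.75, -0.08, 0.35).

(Σ|x_i - y_i|^4)^(1/4) = (|-3.87 - 1.15|^4 + |-4 - 0.75|^4 + |-0.66 - (-0.08)|^4 + |4 - 0.35|^4)^(1/4)
= (5.02^4 + 4.75^4 + 0.58^4 + 3.65^4)^(1/4) ≈ (635.0602 + 509.0664 + 0.1132 + 177.489)^(1/4) = (1321.7288)^(1/4) ≈ 6.0296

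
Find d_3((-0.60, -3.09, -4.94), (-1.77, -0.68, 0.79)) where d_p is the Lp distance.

(Σ|x_i - y_i|^3)^(1/3) = (|-0.6 - (-1.77)|^3 + |-3.09 - (-0.68)|^3 + |-4.94 - 0.79|^3)^(1/3)
= (1.17^3 + 2.41^3 + 5.73^3)^(1/3) ≈ (1.6016 + 13.9975 + 188.1325)^(1/3) = (203.7316)^(1/3) ≈ 5.8842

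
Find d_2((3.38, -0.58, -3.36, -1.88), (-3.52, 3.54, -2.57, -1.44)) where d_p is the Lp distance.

(Σ|x_i - y_i|^2)^(1/2) = (|3.38 - (-3.52)|^2 + |-0.58 - 3.54|^2 + |-3.36 - (-2.57)|^2 + |-1.88 - (-1.44)|^2)^(1/2)
= (6.9^2 + 4.12^2 + 0.79^2 + 0.44^2)^(1/2) = (47.61 + 16.9744 + 0.6241 + 0.1936)^(1/2) = (65.4021)^(1/2) ≈ 8.0872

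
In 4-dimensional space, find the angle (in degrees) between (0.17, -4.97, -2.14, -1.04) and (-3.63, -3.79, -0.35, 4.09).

With u = (0.17, -4.97, -2.14, -1.04), v = (-3.63, -3.79, -0.35, 4.09):
u·v = 0.17·(-3.63) + (-4.97)·(-3.79) + (-2.14)·(-0.35) + (-1.04)·4.09 = (-0.6171) + 18.8363 + 0.749 + (-4.2536) = 14.7146.
|u| = √(0.17² + (-4.97)² + (-2.14)² + (-1.04)²) = √(0.0289 + 24.7009 + 4.5796 + 1.0816) = √30.391, |v| = √((-3.63)² + (-3.79)² + (-0.35)² + 4.09²) = √(13.1769 + 14.3641 + 0.1225 + 16.7281) = √44.3916.
cos θ = (u·v)/(|u||v|) = 14.7146/(√30.391·√44.3916) ≈ 0.400613
θ = arccos(0.400613) ≈ 66.38°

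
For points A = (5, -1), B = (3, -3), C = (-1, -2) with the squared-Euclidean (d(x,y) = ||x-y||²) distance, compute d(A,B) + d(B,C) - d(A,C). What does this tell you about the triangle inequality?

d(A,B) = 2² + 2² = 8, d(B,C) = 4² + 1² = 17, d(A,C) = 6² + 1² = 37.
d(A,B) + d(B,C) - d(A,C) = 8 + 17 - 37 = 25 - 37 = -12. This is < 0, so the triangle inequality FAILS for these points (squared-Euclidean is not a metric).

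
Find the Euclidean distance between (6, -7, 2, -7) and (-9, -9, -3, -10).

√(Σ(x_i - y_i)²) = √((6 - (-9))² + (-7 - (-9))² + (2 - (-3))² + (-7 - (-10))²)
= √(15² + 2² + 5² + 3²) = √(225 + 4 + 25 + 9) = √263 ≈ 16.2173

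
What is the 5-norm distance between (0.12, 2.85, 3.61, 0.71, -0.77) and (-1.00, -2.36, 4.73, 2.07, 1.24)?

(Σ|x_i - y_i|^5)^(1/5) = (|0.12 - (-1)|^5 + |2.85 - (-2.36)|^5 + |3.61 - 4.73|^5 + |0.71 - 2.07|^5 + |-0.77 - 1.24|^5)^(1/5)
= (1.12^5 + 5.21^5 + 1.12^5 + 1.36^5 + 2.01^5)^(1/5) ≈ (1.7623 + 3838.7393 + 1.7623 + 4.6526 + 32.808)^(1/5) = (3879.7245)^(1/5) ≈ 5.2211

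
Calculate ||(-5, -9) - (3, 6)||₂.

√(Σ(x_i - y_i)²) = √((-5 - 3)² + (-9 - 6)²)
= √((-8)² + (-15)²) = √(64 + 225) = √289 = 17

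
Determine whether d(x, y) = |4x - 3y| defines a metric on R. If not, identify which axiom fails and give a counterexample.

No. d fails symmetry: d(1, 7) = |4·1 - 3·7| = |-17| = 17, but d(7, 1) = |4·7 - 3·1| = |25| = 25. Since 17 ≠ 25, d(x,y) ≠ d(y,x) in general.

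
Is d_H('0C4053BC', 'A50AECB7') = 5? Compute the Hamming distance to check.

Differing positions: 1, 2, 3, 4, 5, 6, 8. Hamming distance = 7, so the claim that d_H = 5 is false.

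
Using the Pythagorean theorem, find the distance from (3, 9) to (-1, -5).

√(Σ(x_i - y_i)²) = √((3 - (-1))² + (9 - (-5))²)
= √(4² + 14²) = √(16 + 196) = √212 ≈ 14.5602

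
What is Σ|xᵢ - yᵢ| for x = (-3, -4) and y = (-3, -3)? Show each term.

Σ|x_i - y_i| = |-3 - (-3)| + |-4 - (-3)| = 0 + 1 = 1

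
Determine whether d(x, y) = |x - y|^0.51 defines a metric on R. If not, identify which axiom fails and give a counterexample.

Yes. With 0 < p = 0.51 ≤ 1, d(x,y) = |x-y|^0.51 is a metric on R. Non-negativity and symmetry are immediate; |x-y|^0.51 = 0 ⟺ |x-y| = 0 ⟺ x = y. For the triangle inequality, the function t ↦ t^0.51 is subadditive on [0,∞) when p ≤ 1, so |x-z|^0.51 ≤ (|x-y| + |y-z|)^0.51 ≤ |x-y|^0.51 + |y-z|^0.51.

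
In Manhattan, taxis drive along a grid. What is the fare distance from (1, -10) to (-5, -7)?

Σ|x_i - y_i| = |1 - (-5)| + |-10 - (-7)| = 6 + 3 = 9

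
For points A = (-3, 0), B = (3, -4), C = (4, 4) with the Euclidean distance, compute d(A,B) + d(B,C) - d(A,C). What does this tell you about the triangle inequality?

d(A,B) = √(6² + 4²) = √52 ≈ 7.2111, d(B,C) = √(1² + 8²) = √65 ≈ 8.0623, d(A,C) = √(7² + 4²) = √65 ≈ 8.0623.
d(A,B) + d(B,C) - d(A,C) = 7.2111 + 8.0623 - 8.0623 = 15.2734 - 8.0623 = 7.2111 (to 4 decimal places). This is ≥ 0, so the triangle inequality holds for these points.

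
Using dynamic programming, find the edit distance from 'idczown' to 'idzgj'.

Let D[i][j] be the edit distance between the first i characters of 'idczown' and the first j characters of 'idzgj', with D[i][0] = i, D[0][j] = j, and D[i][j] = D[i-1][j-1] if the characters match, else 1 + min(D[i-1][j], D[i][j-1], D[i-1][j-1]). Filling the table (rows: prefixes of 'idczown', columns: prefixes of 'idzgj'):
     ε  i  d  z  g  j
  ε  0  1  2  3  4  5
  i  1  0  1  2  3  4
  d  2  1  0  1  2  3
  c  3  2  1  1  2  3
  z  4  3  2  1  2  3
  o  5  4  3  2  2  3
  w  6  5  4  3  3  3
  n  7  6  5  4  4  4
The bottom-right entry gives D[7][5] = 4, so no sequence of fewer than 4 edits works. Backtracking through the table gives one optimal edit sequence (4 edits):
  idczown → idzown (del c @3)
  idzown → idzwn (del o @4)
  idzwn → idzgn (sub w→g @4)
  idzgn → idzgj (sub n→j @5)
Edit distance = 4.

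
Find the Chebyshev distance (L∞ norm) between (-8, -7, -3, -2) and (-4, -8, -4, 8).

max(|x_i - y_i|) = max(|-8 - (-4)|, |-7 - (-8)|, |-3 - (-4)|, |-2 - 8|) = max(4, 1, 1, 10) = 10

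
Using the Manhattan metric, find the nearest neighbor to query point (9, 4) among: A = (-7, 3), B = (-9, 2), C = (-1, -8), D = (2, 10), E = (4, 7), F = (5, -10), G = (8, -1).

Distances: d(A) = 17, d(B) = 20, d(C) = 22, d(D) = 13, d(E) = 8, d(F) = 18, d(G) = 6. Nearest: G = (8, -1) with distance 6.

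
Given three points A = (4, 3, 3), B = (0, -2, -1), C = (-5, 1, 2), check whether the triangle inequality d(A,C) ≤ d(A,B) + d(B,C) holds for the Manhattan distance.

d(A,B) = 4 + 5 + 4 = 13, d(B,C) = 5 + 3 + 3 = 11, d(A,C) = 9 + 2 + 1 = 12.
d(A,C) = 12 ≤ 13 + 11 = 24. Triangle inequality is satisfied.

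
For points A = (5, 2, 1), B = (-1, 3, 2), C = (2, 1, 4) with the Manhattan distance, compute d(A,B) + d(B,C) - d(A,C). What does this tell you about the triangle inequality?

d(A,B) = 6 + 1 + 1 = 8, d(B,C) = 3 + 2 + 2 = 7, d(A,C) = 3 + 1 + 3 = 7.
d(A,B) + d(B,C) - d(A,C) = 8 + 7 - 7 = 15 - 7 = 8. This is ≥ 0, so the triangle inequality holds for these points.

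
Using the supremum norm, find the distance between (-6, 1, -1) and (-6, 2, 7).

max(|x_i - y_i|) = max(|-6 - (-6)|, |1 - 2|, |-1 - 7|) = max(0, 1, 8) = 8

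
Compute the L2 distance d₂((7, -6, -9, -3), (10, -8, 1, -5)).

√(Σ(x_i - y_i)²) = √((7 - 10)² + (-6 - (-8))² + (-9 - 1)² + (-3 - (-5))²)
= √((-3)² + 2² + (-10)² + 2²) = √(9 + 4 + 100 + 4) = √117 ≈ 10.8167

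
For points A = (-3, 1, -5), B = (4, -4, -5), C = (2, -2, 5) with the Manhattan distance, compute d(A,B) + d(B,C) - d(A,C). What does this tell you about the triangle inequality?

d(A,B) = 7 + 5 + 0 = 12, d(B,C) = 2 + 2 + 10 = 14, d(A,C) = 5 + 3 + 10 = 18.
d(A,B) + d(B,C) - d(A,C) = 12 + 14 - 18 = 26 - 18 = 8. This is ≥ 0, so the triangle inequality holds for these points.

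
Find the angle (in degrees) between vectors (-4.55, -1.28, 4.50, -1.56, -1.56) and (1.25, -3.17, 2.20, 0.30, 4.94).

With u = (-4.55, -1.28, 4.50, -1.56, -1.56), v = (1.25, -3.17, 2.20, 0.30, 4.94):
u·v = (-4.55)·1.25 + (-1.28)·(-3.17) + 4.5·2.2 + (-1.56)·0.3 + (-1.56)·4.94 = (-5.6875) + 4.0576 + 9.9 + (-0.468) + (-7.7064) = 0.0957.
|u| = √((-4.55)² + (-1.28)² + 4.5² + (-1.56)² + (-1.56)²) = √(20.7025 + 1.6384 + 20.25 + 2.4336 + 2.4336) = √47.4581, |v| = √(1.25² + (-3.17)² + 2.2² + 0.3² + 4.94²) = √(1.5625 + 10.0489 + 4.84 + 0.09 + 24.4036) = √40.945.
cos θ = (u·v)/(|u||v|) = 0.0957/(√47.4581·√40.945) ≈ 0.002171
θ = arccos(0.002171) ≈ 89.88°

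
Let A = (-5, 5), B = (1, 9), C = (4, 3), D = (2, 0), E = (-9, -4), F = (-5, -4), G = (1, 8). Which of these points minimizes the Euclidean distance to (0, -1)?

Distances: d(A) ≈ 7.8102, d(B) ≈ 10.0499, d(C) ≈ 5.6569, d(D) ≈ 2.2361, d(E) ≈ 9.4868, d(F) ≈ 5.831, d(G) ≈ 9.0554. Nearest: D = (2, 0) with distance 2.2361.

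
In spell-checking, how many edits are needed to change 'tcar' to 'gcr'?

Let D[i][j] be the edit distance between the first i characters of 'tcar' and the first j characters of 'gcr', with D[i][0] = i, D[0][j] = j, and D[i][j] = D[i-1][j-1] if the characters match, else 1 + min(D[i-1][j], D[i][j-1], D[i-1][j-1]). Filling the table (rows: prefixes of 'tcar', columns: prefixes of 'gcr'):
     ε  g  c  r
  ε  0  1  2  3
  t  1  1  2  3
  c  2  2  1  2
  a  3  3  2  2
  r  4  4  3  2
The bottom-right entry gives D[4][3] = 2, so no sequence of fewer than 2 edits works. Backtracking through the table gives one optimal edit sequence (2 edits):
  tcar → gcar (sub t→g @1)
  gcar → gcr (del a @3)
Edit distance = 2.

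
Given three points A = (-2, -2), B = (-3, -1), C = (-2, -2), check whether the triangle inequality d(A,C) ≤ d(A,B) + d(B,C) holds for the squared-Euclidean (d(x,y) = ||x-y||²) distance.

d(A,B) = 1² + 1² = 2, d(B,C) = 1² + 1² = 2, d(A,C) = 0² + 0² = 0.
d(A,C) = 0 ≤ 2 + 2 = 4. Triangle inequality is satisfied.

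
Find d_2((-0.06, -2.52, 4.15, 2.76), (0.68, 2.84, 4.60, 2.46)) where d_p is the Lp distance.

(Σ|x_i - y_i|^2)^(1/2) = (|-0.06 - 0.68|^2 + |-2.52 - 2.84|^2 + |4.15 - 4.6|^2 + |2.76 - 2.46|^2)^(1/2)
= (0.74^2 + 5.36^2 + 0.45^2 + 0.3^2)^(1/2) = (0.5476 + 28.7296 + 0.2025 + 0.09)^(1/2) = (29.5697)^(1/2) ≈ 5.4378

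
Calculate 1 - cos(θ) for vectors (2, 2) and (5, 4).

With u = (2, 2), v = (5, 4):
u·v = 2·5 + 2·4 = 10 + 8 = 18.
|u| = √(2² + 2²) = √8, |v| = √(5² + 4²) = √41, so |u||v| = √(8·41) = √328.
cos θ = (u·v)/(|u||v|) = 18/√328 ≈ 0.9939
Cosine distance = 1 - cos θ ≈ 1 - 0.9939 = 0.0061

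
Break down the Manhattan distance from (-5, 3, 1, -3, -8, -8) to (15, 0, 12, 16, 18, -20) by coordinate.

Σ|x_i - y_i| = |-5 - 15| + |3 - 0| + |1 - 12| + |-3 - 16| + |-8 - 18| + |-8 - (-20)| = 20 + 3 + 11 + 19 + 26 + 12 = 91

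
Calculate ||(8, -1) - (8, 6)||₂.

√(Σ(x_i - y_i)²) = √((8 - 8)² + (-1 - 6)²)
= √(0² + (-7)²) = √(0 + 49) = √49 = 7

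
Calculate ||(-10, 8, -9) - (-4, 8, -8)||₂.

√(Σ(x_i - y_i)²) = √((-10 - (-4))² + (8 - 8)² + (-9 - (-8))²)
= √((-6)² + 0² + (-1)²) = √(36 + 0 + 1) = √37 ≈ 6.0828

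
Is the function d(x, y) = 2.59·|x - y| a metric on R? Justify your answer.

Yes. Since |x - y| is a metric on R and 2.59 > 0, the positive scalar multiple 2.59·|x - y| is also a metric: scaling by a positive constant preserves non-negativity, identity (d=0 ⟺ |x-y|=0 ⟺ x=y), symmetry, and the triangle inequality.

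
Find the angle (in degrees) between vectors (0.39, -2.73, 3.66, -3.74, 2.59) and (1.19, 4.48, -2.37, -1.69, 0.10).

With u = (0.39, -2.73, 3.66, -3.74, 2.59), v = (1.19, 4.48, -2.37, -1.69, 0.10):
u·v = 0.39·1.19 + (-2.73)·4.48 + 3.66·(-2.37) + (-3.74)·(-1.69) + 2.59·0.1 = 0.4641 + (-12.2304) + (-8.6742) + 6.3206 + 0.259 = -13.8609.
|u| = √(0.39² + (-2.73)² + 3.66² + (-3.74)² + 2.59²) = √(0.1521 + 7.4529 + 13.3956 + 13.9876 + 6.7081) = √41.6963, |v| = √(1.19² + 4.48² + (-2.37)² + (-1.69)² + 0.1²) = √(1.4161 + 20.0704 + 5.6169 + 2.8561 + 0.01) = √29.9695.
cos θ = (u·v)/(|u||v|) = -13.8609/(√41.6963·√29.9695) ≈ -0.392105
θ = arccos(-0.392105) ≈ 113.09°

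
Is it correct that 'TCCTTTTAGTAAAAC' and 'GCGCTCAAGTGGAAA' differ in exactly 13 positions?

Differing positions: 1, 3, 4, 6, 7, 11, 12, 15. Hamming distance = 8, so the claim that d_H = 13 is false.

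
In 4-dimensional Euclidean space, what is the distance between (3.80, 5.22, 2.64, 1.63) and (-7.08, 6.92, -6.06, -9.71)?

√(Σ(x_i - y_i)²) = √((3.8 - (-7.08))² + (5.22 - 6.92)² + (2.64 - (-6.06))² + (1.63 - (-9.71))²)
= √(10.88² + (-1.7)² + 8.7² + 11.34²) = √(118.3744 + 2.89 + 75.69 + 128.5956) = √325.55 ≈ 18.043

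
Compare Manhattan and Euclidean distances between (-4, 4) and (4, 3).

L1 = |-4 - 4| + |4 - 3| = 8 + 1 = 9
L2 = √(8² + 1²) = √65 ≈ 8.0623
L1 ≥ L2 always (equality iff movement is along one axis); L1 > L2 here.
Ratio L1/L2 = 9/√65 ≈ 1.1163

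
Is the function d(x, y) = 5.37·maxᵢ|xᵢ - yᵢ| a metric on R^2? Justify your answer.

Yes. The L∞ (Chebyshev) norm induces a metric on R^2, and multiplying a metric by a positive constant 5.37 > 0 preserves all four axioms: non-negativity (5.37·||x-y|| ≥ 0), identity (5.37·||x-y|| = 0 ⟺ ||x-y|| = 0 ⟺ x = y), symmetry (||x-y|| = ||y-x||), and the triangle inequality (5.37·||x-z|| ≤ 5.37·||x-y|| + 5.37·||y-z||). So d is a metric.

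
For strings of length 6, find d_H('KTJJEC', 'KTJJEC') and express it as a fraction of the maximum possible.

Differing positions: none. Hamming distance = 0. The maximum possible Hamming distance for length-6 strings is 6, so d_H/6 = 0/6 = 0.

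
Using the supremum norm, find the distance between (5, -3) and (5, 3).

max(|x_i - y_i|) = max(|5 - 5|, |-3 - 3|) = max(0, 6) = 6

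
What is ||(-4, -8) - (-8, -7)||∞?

max(|x_i - y_i|) = max(|-4 - (-8)|, |-8 - (-7)|) = max(4, 1) = 4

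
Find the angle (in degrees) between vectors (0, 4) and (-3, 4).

With u = (0, 4), v = (-3, 4):
u·v = 0·(-3) + 4·4 = 0 + 16 = 16.
|u| = √(0² + 4²) = √16, |v| = √((-3)² + 4²) = √25, so |u||v| = √(16·25) = √400 = 20.
cos θ = (u·v)/(|u||v|) = 16/20 = 0.8
θ = arccos(0.8) ≈ 36.87°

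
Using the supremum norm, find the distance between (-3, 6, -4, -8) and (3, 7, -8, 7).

max(|x_i - y_i|) = max(|-3 - 3|, |6 - 7|, |-4 - (-8)|, |-8 - 7|) = max(6, 1, 4, 15) = 15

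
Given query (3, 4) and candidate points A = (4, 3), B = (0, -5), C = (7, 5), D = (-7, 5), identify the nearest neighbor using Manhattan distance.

Distances: d(A) = 2, d(B) = 12, d(C) = 5, d(D) = 11. Nearest: A = (4, 3) with distance 2.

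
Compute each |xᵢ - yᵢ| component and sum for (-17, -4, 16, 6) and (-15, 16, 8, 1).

Σ|x_i - y_i| = |-17 - (-15)| + |-4 - 16| + |16 - 8| + |6 - 1| = 2 + 20 + 8 + 5 = 35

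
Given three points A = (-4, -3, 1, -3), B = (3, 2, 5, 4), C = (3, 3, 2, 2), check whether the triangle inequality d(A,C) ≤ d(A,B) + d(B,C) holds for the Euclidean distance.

d(A,B) = √(7² + 5² + 4² + 7²) = √139 ≈ 11.7898, d(B,C) = √(0² + 1² + 3² + 2²) = √14 ≈ 3.7417, d(A,C) = √(7² + 6² + 1² + 5²) = √111 ≈ 10.5357.
d(A,C) ≈ 10.5357 ≤ 11.7898 + 3.7417 = 15.5315. Triangle inequality is satisfied.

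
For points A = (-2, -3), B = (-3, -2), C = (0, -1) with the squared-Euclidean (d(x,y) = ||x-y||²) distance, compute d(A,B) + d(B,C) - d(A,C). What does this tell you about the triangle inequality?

d(A,B) = 1² + 1² = 2, d(B,C) = 3² + 1² = 10, d(A,C) = 2² + 2² = 8.
d(A,B) + d(B,C) - d(A,C) = 2 + 10 - 8 = 12 - 8 = 4. This is ≥ 0, so the triangle inequality holds for these points.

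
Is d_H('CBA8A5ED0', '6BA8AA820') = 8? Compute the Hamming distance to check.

Differing positions: 1, 6, 7, 8. Hamming distance = 4, so the claim that d_H = 8 is false.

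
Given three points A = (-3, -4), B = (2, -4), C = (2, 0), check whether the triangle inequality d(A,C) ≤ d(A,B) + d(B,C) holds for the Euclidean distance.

d(A,B) = √(5² + 0²) = √25 = 5, d(B,C) = √(0² + 4²) = √16 = 4, d(A,C) = √(5² + 4²) = √41 ≈ 6.4031.
d(A,C) ≈ 6.4031 ≤ 5 + 4 = 9. Triangle inequality is satisfied.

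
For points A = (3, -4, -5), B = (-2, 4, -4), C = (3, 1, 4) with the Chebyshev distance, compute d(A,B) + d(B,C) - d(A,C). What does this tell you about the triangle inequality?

d(A,B) = max(5, 8, 1) = 8, d(B,C) = max(5, 3, 8) = 8, d(A,C) = max(0, 5, 9) = 9.
d(A,B) + d(B,C) - d(A,C) = 8 + 8 - 9 = 16 - 9 = 7. This is ≥ 0, so the triangle inequality holds for these points.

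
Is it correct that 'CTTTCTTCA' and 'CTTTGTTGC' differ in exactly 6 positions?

Differing positions: 5, 8, 9. Hamming distance = 3, so the claim that d_H = 6 is false.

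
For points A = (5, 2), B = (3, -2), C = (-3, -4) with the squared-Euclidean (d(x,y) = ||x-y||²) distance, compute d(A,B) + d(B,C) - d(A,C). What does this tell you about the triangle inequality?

d(A,B) = 2² + 4² = 20, d(B,C) = 6² + 2² = 40, d(A,C) = 8² + 6² = 100.
d(A,B) + d(B,C) - d(A,C) = 20 + 40 - 100 = 60 - 100 = -40. This is < 0, so the triangle inequality FAILS for these points (squared-Euclidean is not a metric).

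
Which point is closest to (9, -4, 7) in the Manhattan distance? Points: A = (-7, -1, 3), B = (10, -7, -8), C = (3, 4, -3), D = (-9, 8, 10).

Distances: d(A) = 23, d(B) = 19, d(C) = 24, d(D) = 33. Nearest: B = (10, -7, -8) with distance 19.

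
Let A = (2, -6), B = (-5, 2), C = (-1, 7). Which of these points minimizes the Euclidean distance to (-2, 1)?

Distances: d(A) ≈ 8.0623, d(B) ≈ 3.1623, d(C) ≈ 6.0828. Nearest: B = (-5, 2) with distance 3.1623.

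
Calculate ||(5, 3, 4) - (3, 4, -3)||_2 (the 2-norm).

(Σ|x_i - y_i|^2)^(1/2) = (|5 - 3|^2 + |3 - 4|^2 + |4 - (-3)|^2)^(1/2)
= (2^2 + 1^2 + 7^2)^(1/2) = (4 + 1 + 49)^(1/2) = (54)^(1/2) ≈ 7.3485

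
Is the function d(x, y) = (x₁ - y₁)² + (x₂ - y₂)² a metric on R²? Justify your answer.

No. The squared Euclidean distance fails the triangle inequality. Counterexample: x = (0, 0), y = (5, 2), z = (10, 4). d(x,z) = 10² + 4² = 116, but d(x,y) + d(y,z) = (5² + 2²) + (5² + 2²) = 29 + 29 = 58. Since 116 > 58, the triangle inequality is violated. (Note: √d, the ordinary Euclidean distance, IS a metric.)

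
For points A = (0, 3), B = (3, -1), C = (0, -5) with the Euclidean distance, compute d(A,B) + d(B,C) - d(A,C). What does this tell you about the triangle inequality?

d(A,B) = √(3² + 4²) = √25 = 5, d(B,C) = √(3² + 4²) = √25 = 5, d(A,C) = √(0² + 8²) = √64 = 8.
d(A,B) + d(B,C) - d(A,C) = 5 + 5 - 8 = 10 - 8 = 2. This is ≥ 0, so the triangle inequality holds for these points.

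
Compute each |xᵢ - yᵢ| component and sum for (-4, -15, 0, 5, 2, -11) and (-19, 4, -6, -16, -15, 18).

Σ|x_i - y_i| = |-4 - (-19)| + |-15 - 4| + |0 - (-6)| + |5 - (-16)| + |2 - (-15)| + |-11 - 18| = 15 + 19 + 6 + 21 + 17 + 29 = 107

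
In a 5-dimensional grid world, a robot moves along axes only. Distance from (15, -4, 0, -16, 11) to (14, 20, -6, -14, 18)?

Σ|x_i - y_i| = |15 - 14| + |-4 - 20| + |0 - (-6)| + |-16 - (-14)| + |11 - 18| = 1 + 24 + 6 + 2 + 7 = 40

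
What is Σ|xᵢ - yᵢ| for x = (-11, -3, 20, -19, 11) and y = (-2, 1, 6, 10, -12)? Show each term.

Σ|x_i - y_i| = |-11 - (-2)| + |-3 - 1| + |20 - 6| + |-19 - 10| + |11 - (-12)| = 9 + 4 + 14 + 29 + 23 = 79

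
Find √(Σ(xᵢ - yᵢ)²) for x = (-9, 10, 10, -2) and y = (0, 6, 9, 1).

√(Σ(x_i - y_i)²) = √((-9 - 0)² + (10 - 6)² + (10 - 9)² + (-2 - 1)²)
= √((-9)² + 4² + 1² + (-3)²) = √(81 + 16 + 1 + 9) = √107 ≈ 10.3441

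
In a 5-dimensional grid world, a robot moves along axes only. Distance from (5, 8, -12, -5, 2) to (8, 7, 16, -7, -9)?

Σ|x_i - y_i| = |5 - 8| + |8 - 7| + |-12 - 16| + |-5 - (-7)| + |2 - (-9)| = 3 + 1 + 28 + 2 + 11 = 45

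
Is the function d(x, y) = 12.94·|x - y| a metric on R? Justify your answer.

Yes. Since |x - y| is a metric on R and 12.94 > 0, the positive scalar multiple 12.94·|x - y| is also a metric: scaling by a positive constant preserves non-negativity, identity (d=0 ⟺ |x-y|=0 ⟺ x=y), symmetry, and the triangle inequality.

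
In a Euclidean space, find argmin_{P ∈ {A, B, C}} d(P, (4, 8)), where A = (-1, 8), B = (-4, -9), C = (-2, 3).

Distances: d(A) = 5, d(B) ≈ 18.7883, d(C) ≈ 7.8102. Nearest: A = (-1, 8) with distance 5.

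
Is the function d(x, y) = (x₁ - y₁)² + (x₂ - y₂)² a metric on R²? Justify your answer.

No. The squared Euclidean distance fails the triangle inequality. Counterexample: x = (0, 0), y = (5, 5), z = (10, 10). d(x,z) = 10² + 10² = 200, but d(x,y) + d(y,z) = (5² + 5²) + (5² + 5²) = 50 + 50 = 100. Since 200 > 100, the triangle inequality is violated. (Note: √d, the ordinary Euclidean distance, IS a metric.)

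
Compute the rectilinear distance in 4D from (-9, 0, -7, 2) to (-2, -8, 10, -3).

Σ|x_i - y_i| = |-9 - (-2)| + |0 - (-8)| + |-7 - 10| + |2 - (-3)| = 7 + 8 + 17 + 5 = 37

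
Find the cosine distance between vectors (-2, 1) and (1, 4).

With u = (-2, 1), v = (1, 4):
u·v = (-2)·1 + 1·4 = (-2) + 4 = 2.
|u| = √((-2)² + 1²) = √5, |v| = √(1² + 4²) = √17, so |u||v| = √(5·17) = √85.
cos θ = (u·v)/(|u||v|) = 2/√85 ≈ 0.2169
Cosine distance = 1 - cos θ ≈ 1 - 0.2169 = 0.7831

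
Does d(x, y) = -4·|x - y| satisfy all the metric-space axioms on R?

No. With c = -4 < 0, d fails non-negativity: d(4, 7) = -4·|4 - 7| = -4·3 = -12 < 0.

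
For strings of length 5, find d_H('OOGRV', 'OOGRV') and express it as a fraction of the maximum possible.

Differing positions: none. Hamming distance = 0. The maximum possible Hamming distance for length-5 strings is 5, so d_H/5 = 0/5 = 0.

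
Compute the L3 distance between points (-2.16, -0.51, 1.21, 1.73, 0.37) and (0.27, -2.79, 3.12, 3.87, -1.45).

(Σ|x_i - y_i|^3)^(1/3) = (|-2.16 - 0.27|^3 + |-0.51 - (-2.79)|^3 + |1.21 - 3.12|^3 + |1.73 - 3.87|^3 + |0.37 - (-1.45)|^3)^(1/3)
= (2.43^3 + 2.28^3 + 1.91^3 + 2.14^3 + 1.82^3)^(1/3) ≈ (14.3489 + 11.8524 + 6.9679 + 9.8003 + 6.0286)^(1/3) = (48.9981)^(1/3) ≈ 3.6593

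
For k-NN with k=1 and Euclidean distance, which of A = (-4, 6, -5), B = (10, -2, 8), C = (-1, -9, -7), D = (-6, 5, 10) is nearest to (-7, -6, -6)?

Distances: d(A) ≈ 12.4097, d(B) ≈ 22.383, d(C) ≈ 6.7823, d(D) ≈ 19.4422. Nearest: C = (-1, -9, -7) with distance 6.7823.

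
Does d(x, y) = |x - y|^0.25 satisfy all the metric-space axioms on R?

Yes. With 0 < p = 0.25 ≤ 1, d(x,y) = |x-y|^0.25 is a metric on R. Non-negativity and symmetry are immediate; |x-y|^0.25 = 0 ⟺ |x-y| = 0 ⟺ x = y. For the triangle inequality, the function t ↦ t^0.25 is subadditive on [0,∞) when p ≤ 1, so |x-z|^0.25 ≤ (|x-y| + |y-z|)^0.25 ≤ |x-y|^0.25 + |y-z|^0.25.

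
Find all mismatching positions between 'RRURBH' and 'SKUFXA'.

Differing positions: 1, 2, 4, 5, 6. Hamming distance = 5.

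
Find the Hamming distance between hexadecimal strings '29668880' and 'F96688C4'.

Differing positions: 1, 7, 8. Hamming distance = 3.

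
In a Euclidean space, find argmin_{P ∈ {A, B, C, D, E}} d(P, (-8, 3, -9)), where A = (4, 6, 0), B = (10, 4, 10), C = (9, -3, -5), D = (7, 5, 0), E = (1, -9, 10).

Distances: d(A) ≈ 15.2971, d(B) ≈ 26.1916, d(C) ≈ 18.4662, d(D) ≈ 17.6068, d(E) ≈ 24.2074. Nearest: A = (4, 6, 0) with distance 15.2971.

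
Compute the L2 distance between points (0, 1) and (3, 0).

(Σ|x_i - y_i|^2)^(1/2) = (|0 - 3|^2 + |1 - 0|^2)^(1/2)
= (3^2 + 1^2)^(1/2) = (9 + 1)^(1/2) = (10)^(1/2) ≈ 3.1623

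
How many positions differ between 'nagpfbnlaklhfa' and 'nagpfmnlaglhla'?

Differing positions: 6, 10, 13. Hamming distance = 3.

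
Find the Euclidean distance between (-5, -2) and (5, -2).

√(Σ(x_i - y_i)²) = √((-5 - 5)² + (-2 - (-2))²)
= √((-10)² + 0²) = √(100 + 0) = √100 = 10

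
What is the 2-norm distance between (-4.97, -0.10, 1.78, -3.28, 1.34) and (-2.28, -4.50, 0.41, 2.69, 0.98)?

(Σ|x_i - y_i|^2)^(1/2) = (|-4.97 - (-2.28)|^2 + |-0.1 - (-4.5)|^2 + |1.78 - 0.41|^2 + |-3.28 - 2.69|^2 + |1.34 - 0.98|^2)^(1/2)
= (2.69^2 + 4.4^2 + 1.37^2 + 5.97^2 + 0.36^2)^(1/2) = (7.2361 + 19.36 + 1.8769 + 35.6409 + 0.1296)^(1/2) = (64.2435)^(1/2) ≈ 8.0152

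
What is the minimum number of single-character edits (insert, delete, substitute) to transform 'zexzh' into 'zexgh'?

Let D[i][j] be the edit distance between the first i characters of 'zexzh' and the first j characters of 'zexgh', with D[i][0] = i, D[0][j] = j, and D[i][j] = D[i-1][j-1] if the characters match, else 1 + min(D[i-1][j], D[i][j-1], D[i-1][j-1]). Filling the table (rows: prefixes of 'zexzh', columns: prefixes of 'zexgh'):
     ε  z  e  x  g  h
  ε  0  1  2  3  4  5
  z  1  0  1  2  3  4
  e  2  1  0  1  2  3
  x  3  2  1  0  1  2
  z  4  3  2  1  1  2
  h  5  4  3  2  2  1
The bottom-right entry gives D[5][5] = 1, so no sequence of fewer than 1 edit works. Backtracking through the table gives one optimal edit sequence (1 edit):
  zexzh → zexgh (sub z→g @4)
Edit distance = 1.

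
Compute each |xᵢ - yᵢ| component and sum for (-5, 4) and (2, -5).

Σ|x_i - y_i| = |-5 - 2| + |4 - (-5)| = 7 + 9 = 16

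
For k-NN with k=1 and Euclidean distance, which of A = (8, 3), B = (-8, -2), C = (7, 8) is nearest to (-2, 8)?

Distances: d(A) ≈ 11.1803, d(B) ≈ 11.6619, d(C) = 9. Nearest: C = (7, 8) with distance 9.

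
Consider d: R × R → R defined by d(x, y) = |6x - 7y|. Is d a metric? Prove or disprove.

No. d fails symmetry: d(3, 4) = |6·3 - 7·4| = |-10| = 10, but d(4, 3) = |6·4 - 7·3| = |3| = 3. Since 10 ≠ 3, d(x,y) ≠ d(y,x) in general.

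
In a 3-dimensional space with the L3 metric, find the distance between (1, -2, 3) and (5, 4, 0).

(Σ|x_i - y_i|^3)^(1/3) = (|1 - 5|^3 + |-2 - 4|^3 + |3 - 0|^3)^(1/3)
= (4^3 + 6^3 + 3^3)^(1/3) = (64 + 216 + 27)^(1/3) = (307)^(1/3) ≈ 6.746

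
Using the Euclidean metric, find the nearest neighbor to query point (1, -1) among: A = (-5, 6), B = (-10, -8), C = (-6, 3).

Distances: d(A) ≈ 9.2195, d(B) ≈ 13.0384, d(C) ≈ 8.0623. Nearest: C = (-6, 3) with distance 8.0623.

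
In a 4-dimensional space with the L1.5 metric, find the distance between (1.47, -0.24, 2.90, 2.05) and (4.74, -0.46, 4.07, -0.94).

(Σ|x_i - y_i|^1.5)^(1/1.5) = (|1.47 - 4.74|^1.5 + |-0.24 - (-0.46)|^1.5 + |2.9 - 4.07|^1.5 + |2.05 - (-0.94)|^1.5)^(1/1.5)
= (3.27^1.5 + 0.22^1.5 + 1.17^1.5 + 2.99^1.5)^(1/1.5) ≈ (5.9132 + 0.1032 + 1.2655 + 5.1702)^(1/1.5) = (12.4521)^(1/1.5) ≈ 5.3723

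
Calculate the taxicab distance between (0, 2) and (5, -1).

Σ|x_i - y_i| = |0 - 5| + |2 - (-1)| = 5 + 3 = 8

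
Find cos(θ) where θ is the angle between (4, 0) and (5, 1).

With u = (4, 0), v = (5, 1):
u·v = 4·5 + 0·1 = 20 + 0 = 20.
|u| = √(4² + 0²) = √16, |v| = √(5² + 1²) = √26, so |u||v| = √(16·26) = √416.
cos θ = (u·v)/(|u||v|) = 20/√416 ≈ 0.9806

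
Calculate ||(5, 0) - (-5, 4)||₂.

√(Σ(x_i - y_i)²) = √((5 - (-5))² + (0 - 4)²)
= √(10² + (-4)²) = √(100 + 16) = √116 ≈ 10.7703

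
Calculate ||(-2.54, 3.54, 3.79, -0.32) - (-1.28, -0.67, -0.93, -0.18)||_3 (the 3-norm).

(Σ|x_i - y_i|^3)^(1/3) = (|-2.54 - (-1.28)|^3 + |3.54 - (-0.67)|^3 + |3.79 - (-0.93)|^3 + |-0.32 - (-0.18)|^3)^(1/3)
= (1.26^3 + 4.21^3 + 4.72^3 + 0.14^3)^(1/3) ≈ (2.0004 + 74.6185 + 105.154 + 0.0027)^(1/3) = (181.7756)^(1/3) ≈ 5.6647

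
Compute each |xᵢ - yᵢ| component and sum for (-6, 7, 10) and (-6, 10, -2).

Σ|x_i - y_i| = |-6 - (-6)| + |7 - 10| + |10 - (-2)| = 0 + 3 + 12 = 15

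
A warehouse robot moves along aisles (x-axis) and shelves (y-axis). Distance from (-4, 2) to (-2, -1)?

Σ|x_i - y_i| = |-4 - (-2)| + |2 - (-1)| = 2 + 3 = 5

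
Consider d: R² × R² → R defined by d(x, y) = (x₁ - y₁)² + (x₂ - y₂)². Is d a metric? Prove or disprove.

No. The squared Euclidean distance fails the triangle inequality. Counterexample: x = (0, 0), y = (5, 4), z = (10, 8). d(x,z) = 10² + 8² = 164, but d(x,y) + d(y,z) = (5² + 4²) + (5² + 4²) = 41 + 41 = 82. Since 164 > 82, the triangle inequality is violated. (Note: √d, the ordinary Euclidean distance, IS a metric.)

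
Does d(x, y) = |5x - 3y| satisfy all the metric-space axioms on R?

No. d fails symmetry: d(6, 9) = |5·6 - 3·9| = |3| = 3, but d(9, 6) = |5·9 - 3·6| = |27| = 27. Since 3 ≠ 27, d(x,y) ≠ d(y,x) in general.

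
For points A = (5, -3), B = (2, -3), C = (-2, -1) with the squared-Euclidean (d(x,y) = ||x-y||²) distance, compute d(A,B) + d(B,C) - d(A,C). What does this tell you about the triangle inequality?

d(A,B) = 3² + 0² = 9, d(B,C) = 4² + 2² = 20, d(A,C) = 7² + 2² = 53.
d(A,B) + d(B,C) - d(A,C) = 9 + 20 - 53 = 29 - 53 = -24. This is < 0, so the triangle inequality FAILS for these points (squared-Euclidean is not a metric).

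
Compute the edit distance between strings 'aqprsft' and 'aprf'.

Let D[i][j] be the edit distance between the first i characters of 'aqprsft' and the first j characters of 'aprf', with D[i][0] = i, D[0][j] = j, and D[i][j] = D[i-1][j-1] if the characters match, else 1 + min(D[i-1][j], D[i][j-1], D[i-1][j-1]). Filling the table (rows: prefixes of 'aqprsft', columns: prefixes of 'aprf'):
     ε  a  p  r  f
  ε  0  1  2  3  4
  a  1  0  1  2  3
  q  2  1  1  2  3
  p  3  2  1  2  3
  r  4  3  2  1  2
  s  5  4  3  2  2
  f  6  5  4  3  2
  t  7  6  5  4  3
The bottom-right entry gives D[7][4] = 3, so no sequence of fewer than 3 edits works. Backtracking through the table gives one optimal edit sequence (3 edits):
  aqprsft → aprsft (del q @2)
  aprsft → aprft (del s @4)
  aprft → aprf (del t @5)
Edit distance = 3.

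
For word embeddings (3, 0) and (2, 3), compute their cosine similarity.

With u = (3, 0), v = (2, 3):
u·v = 3·2 + 0·3 = 6 + 0 = 6.
|u| = √(3² + 0²) = √9, |v| = √(2² + 3²) = √13, so |u||v| = √(9·13) = √117.
cos θ = (u·v)/(|u||v|) = 6/√117 ≈ 0.5547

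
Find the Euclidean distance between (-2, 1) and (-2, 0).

√(Σ(x_i - y_i)²) = √((-2 - (-2))² + (1 - 0)²)
= √(0² + 1²) = √(0 + 1) = √1 = 1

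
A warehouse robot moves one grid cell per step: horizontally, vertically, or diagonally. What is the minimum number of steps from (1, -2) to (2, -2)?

max(|x_i - y_i|) = max(|1 - 2|, |-2 - (-2)|) = max(1, 0) = 1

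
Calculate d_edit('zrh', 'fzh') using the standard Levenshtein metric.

Let D[i][j] be the edit distance between the first i characters of 'zrh' and the first j characters of 'fzh', with D[i][0] = i, D[0][j] = j, and D[i][j] = D[i-1][j-1] if the characters match, else 1 + min(D[i-1][j], D[i][j-1], D[i-1][j-1]). Filling the table (rows: prefixes of 'zrh', columns: prefixes of 'fzh'):
     ε  f  z  h
  ε  0  1  2  3
  z  1  1  1  2
  r  2  2  2  2
  h  3  3  3  2
The bottom-right entry gives D[3][3] = 2, so no sequence of fewer than 2 edits works. Backtracking through the table gives one optimal edit sequence (2 edits):
  zrh → frh (sub z→f @1)
  frh → fzh (sub r→z @2)
Edit distance = 2.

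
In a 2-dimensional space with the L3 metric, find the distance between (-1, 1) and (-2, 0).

(Σ|x_i - y_i|^3)^(1/3) = (|-1 - (-2)|^3 + |1 - 0|^3)^(1/3)
= (1^3 + 1^3)^(1/3) = (1 + 1)^(1/3) = (2)^(1/3) ≈ 1.2599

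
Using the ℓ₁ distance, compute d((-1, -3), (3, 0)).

Σ|x_i - y_i| = |-1 - 3| + |-3 - 0| = 4 + 3 = 7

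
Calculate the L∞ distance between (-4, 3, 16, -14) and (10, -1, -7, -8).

max(|x_i - y_i|) = max(|-4 - 10|, |3 - (-1)|, |16 - (-7)|, |-14 - (-8)|) = max(14, 4, 23, 6) = 23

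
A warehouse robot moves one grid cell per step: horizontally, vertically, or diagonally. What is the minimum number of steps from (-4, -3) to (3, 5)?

max(|x_i - y_i|) = max(|-4 - 3|, |-3 - 5|) = max(7, 8) = 8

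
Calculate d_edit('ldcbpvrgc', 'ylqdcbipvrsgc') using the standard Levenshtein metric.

Let D[i][j] be the edit distance between the first i characters of 'ldcbpvrgc' and the first j characters of 'ylqdcbipvrsgc', with D[i][0] = i, D[0][j] = j, and D[i][j] = D[i-1][j-1] if the characters match, else 1 + min(D[i-1][j], D[i][j-1], D[i-1][j-1]). Filling the table (rows: prefixes of 'ldcbpvrgc', columns: prefixes of 'ylqdcbipvrsgc'):
     ε  y  l  q  d  c  b  i  p  v  r  s  g  c
  ε  0  1  2  3  4  5  6  7  8  9 10 11 12 13
  l  1  1  1  2  3  4  5  6  7  8  9 10 11 12
  d  2  2  2  2  2  3  4  5  6  7  8  9 10 11
  c  3  3  3  3  3  2  3  4  5  6  7  8  9 10
  b  4  4  4  4  4  3  2  3  4  5  6  7  8  9
  p  5  5  5  5  5  4  3  3  3  4  5  6  7  8
  v  6  6  6  6  6  5  4  4  4  3  4  5  6  7
  r  7  7  7  7  7  6  5  5  5  4  3  4  5  6
  g  8  8  8  8  8  7  6  6  6  5  4  4  4  5
  c  9  9  9  9  9  8  7  7  7  6  5  5  5  4
The bottom-right entry gives D[9][13] = 4, so no sequence of fewer than 4 edits works. Backtracking through the table gives one optimal edit sequence (4 edits):
  ldcbpvrgc → yldcbpvrgc (ins y @1)
  yldcbpvrgc → ylqdcbpvrgc (ins q @3)
  ylqdcbpvrgc → ylqdcbipvrgc (ins i @7)
  ylqdcbipvrgc → ylqdcbipvrsgc (ins s @11)
Edit distance = 4.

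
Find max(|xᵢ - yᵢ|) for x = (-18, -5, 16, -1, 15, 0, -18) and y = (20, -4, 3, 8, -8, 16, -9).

max(|x_i - y_i|) = max(|-18 - 20|, |-5 - (-4)|, |16 - 3|, |-1 - 8|, |15 - (-8)|, |0 - 16|, |-18 - (-9)|) = max(38, 1, 13, 9, 23, 16, 9) = 38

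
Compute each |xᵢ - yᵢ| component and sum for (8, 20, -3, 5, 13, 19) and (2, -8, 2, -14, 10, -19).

Σ|x_i - y_i| = |8 - 2| + |20 - (-8)| + |-3 - 2| + |5 - (-14)| + |13 - 10| + |19 - (-19)| = 6 + 28 + 5 + 19 + 3 + 38 = 99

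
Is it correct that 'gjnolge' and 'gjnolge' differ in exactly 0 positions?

Differing positions: none. Hamming distance = 0, so the claim is true.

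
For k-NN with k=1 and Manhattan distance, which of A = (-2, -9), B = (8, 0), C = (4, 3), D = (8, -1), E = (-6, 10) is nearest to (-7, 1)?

Distances: d(A) = 15, d(B) = 16, d(C) = 13, d(D) = 17, d(E) = 10. Nearest: E = (-6, 10) with distance 10.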